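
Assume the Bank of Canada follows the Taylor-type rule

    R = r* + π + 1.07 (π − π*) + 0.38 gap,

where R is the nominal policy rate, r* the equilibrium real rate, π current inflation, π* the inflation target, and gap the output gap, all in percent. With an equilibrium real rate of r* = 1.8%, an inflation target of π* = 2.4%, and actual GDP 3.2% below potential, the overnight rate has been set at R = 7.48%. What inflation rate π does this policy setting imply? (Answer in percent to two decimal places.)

4.57%

Output 3.2% below potential → gap = -3.2.
Collecting π: R = r* + (1 + 1.07) π − 1.07 π* + 0.38 gap
2.07 π = 7.48 − 1.8 + 1.07 × 2.4 − 0.38 × (-3.2) = 9.464
π = 9.464 / 2.07 = 4.57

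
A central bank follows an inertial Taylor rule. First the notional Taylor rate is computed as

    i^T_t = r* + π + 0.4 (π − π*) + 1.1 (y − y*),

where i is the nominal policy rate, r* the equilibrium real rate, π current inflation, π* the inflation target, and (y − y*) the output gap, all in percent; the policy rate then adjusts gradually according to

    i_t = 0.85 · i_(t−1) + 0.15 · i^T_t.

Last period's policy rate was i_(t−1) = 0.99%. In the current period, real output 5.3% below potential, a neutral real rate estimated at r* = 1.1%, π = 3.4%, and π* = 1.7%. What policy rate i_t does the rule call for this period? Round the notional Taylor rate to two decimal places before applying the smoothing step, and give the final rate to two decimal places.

Output 5.3% below potential → (y − y*) = -5.3.
i^T_t = 1.1 + 3.4 + 0.4 × (3.4 − 1.7) + 1.1 × (-5.3)
   = 1.1 + 3.4 + 0.68 − 5.83 = -0.65
i_t = 0.85 × 0.99 + 0.15 × (-0.65) = 0.8415 − 0.0975 = 0.74

0.74%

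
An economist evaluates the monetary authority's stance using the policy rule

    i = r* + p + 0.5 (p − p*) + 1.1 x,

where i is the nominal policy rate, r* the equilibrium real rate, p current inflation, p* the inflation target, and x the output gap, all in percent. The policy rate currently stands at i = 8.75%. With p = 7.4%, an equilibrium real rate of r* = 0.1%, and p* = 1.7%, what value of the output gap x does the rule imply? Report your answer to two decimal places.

-1.45%

1.1 x = 8.75 − 0.1 − 7.4 − 0.5 × (7.4 − 1.7) = -1.6
x = -1.6 / 1.1 = -1.45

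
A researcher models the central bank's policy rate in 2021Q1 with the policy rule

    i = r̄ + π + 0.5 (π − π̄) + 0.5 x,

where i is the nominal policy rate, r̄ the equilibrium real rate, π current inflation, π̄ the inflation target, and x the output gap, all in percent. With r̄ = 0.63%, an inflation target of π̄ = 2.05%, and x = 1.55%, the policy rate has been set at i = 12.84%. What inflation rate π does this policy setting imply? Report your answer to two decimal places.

8.31%

Collecting π: i = r̄ + (1 + 0.5) π − 0.5 π̄ + 0.5 x
1.5 π = 12.84 − 0.63 + 0.5 × 2.05 − 0.5 × 1.55 = 12.46
π = 12.46 / 1.5 = 8.31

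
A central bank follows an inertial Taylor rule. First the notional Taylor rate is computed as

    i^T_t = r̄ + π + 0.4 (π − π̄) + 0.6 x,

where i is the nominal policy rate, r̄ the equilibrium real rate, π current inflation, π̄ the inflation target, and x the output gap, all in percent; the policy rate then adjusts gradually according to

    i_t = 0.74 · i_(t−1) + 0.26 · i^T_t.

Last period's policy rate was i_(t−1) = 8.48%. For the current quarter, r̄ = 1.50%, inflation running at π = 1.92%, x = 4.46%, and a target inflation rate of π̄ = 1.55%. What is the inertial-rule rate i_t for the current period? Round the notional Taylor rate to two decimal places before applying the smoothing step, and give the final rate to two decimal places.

7.90%

i^T_t = 1.50 + 1.92 + 0.4 × (1.92 − 1.55) + 0.6 × 4.46
   = 1.50 + 1.92 + 0.148 + 2.676 = 6.24
i_t = 0.74 × 8.48 + 0.26 × 6.24 = 6.2752 + 1.6224 = 7.90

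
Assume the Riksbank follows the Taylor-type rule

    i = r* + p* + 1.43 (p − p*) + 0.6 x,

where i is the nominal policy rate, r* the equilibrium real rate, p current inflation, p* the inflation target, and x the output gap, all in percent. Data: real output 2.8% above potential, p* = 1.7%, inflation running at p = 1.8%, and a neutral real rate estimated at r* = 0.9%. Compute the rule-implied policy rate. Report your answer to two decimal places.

Output 2.8% above potential → x = 2.8.
i = 0.9 + 1.7 + 1.43 × (1.8 − 1.7) + 0.6 × 2.8
   = 0.9 + 1.7 + 0.143 + 1.68 = 4.42

4.42%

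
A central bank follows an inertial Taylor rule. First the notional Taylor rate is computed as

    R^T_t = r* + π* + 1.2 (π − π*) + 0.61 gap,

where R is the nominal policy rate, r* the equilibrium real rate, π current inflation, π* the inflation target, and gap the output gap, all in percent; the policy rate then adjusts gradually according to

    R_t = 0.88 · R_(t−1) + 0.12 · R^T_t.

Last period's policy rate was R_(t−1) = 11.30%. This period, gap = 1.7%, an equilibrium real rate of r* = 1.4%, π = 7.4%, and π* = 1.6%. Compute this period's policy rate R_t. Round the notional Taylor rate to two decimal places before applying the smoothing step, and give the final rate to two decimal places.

11.26%

R^T_t = 1.4 + 1.6 + 1.2 × (7.4 − 1.6) + 0.61 × 1.7
   = 1.4 + 1.6 + 6.96 + 1.037 = 11.00
R_t = 0.88 × 11.30 + 0.12 × 11.00 = 9.944 + 1.32 = 11.26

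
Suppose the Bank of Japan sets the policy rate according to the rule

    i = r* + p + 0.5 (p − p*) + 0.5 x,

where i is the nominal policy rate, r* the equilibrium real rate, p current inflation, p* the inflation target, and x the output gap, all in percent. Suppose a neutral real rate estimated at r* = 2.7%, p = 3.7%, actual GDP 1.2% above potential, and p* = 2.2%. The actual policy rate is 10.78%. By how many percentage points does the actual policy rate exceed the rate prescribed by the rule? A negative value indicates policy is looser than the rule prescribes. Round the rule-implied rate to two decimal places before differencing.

3.03 pp

Output 1.2% above potential → x = 1.2.
i = 2.7 + 3.7 + 0.5 × (3.7 − 2.2) + 0.5 × 1.2
   = 2.7 + 3.7 + 0.75 + 0.6 = 7.75
Deviation = 10.78 − 7.75 = 3.03 pp.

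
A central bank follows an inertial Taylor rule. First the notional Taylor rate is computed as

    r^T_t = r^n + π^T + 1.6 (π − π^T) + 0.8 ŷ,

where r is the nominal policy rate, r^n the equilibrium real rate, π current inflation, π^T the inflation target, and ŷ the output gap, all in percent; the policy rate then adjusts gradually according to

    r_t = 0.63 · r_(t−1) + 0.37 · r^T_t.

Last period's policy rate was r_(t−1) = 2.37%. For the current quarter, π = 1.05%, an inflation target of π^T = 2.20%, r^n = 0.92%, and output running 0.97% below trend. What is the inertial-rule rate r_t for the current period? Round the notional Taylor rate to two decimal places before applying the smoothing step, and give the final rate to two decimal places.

Output 0.97% below potential → ŷ = -0.97.
r^T_t = 0.92 + 2.20 + 1.6 × (1.05 − 2.20) + 0.8 × (-0.97)
   = 0.92 + 2.2 − 1.84 − 0.776 = 0.50
r_t = 0.63 × 2.37 + 0.37 × 0.50 = 1.4931 + 0.185 = 1.68

1.68%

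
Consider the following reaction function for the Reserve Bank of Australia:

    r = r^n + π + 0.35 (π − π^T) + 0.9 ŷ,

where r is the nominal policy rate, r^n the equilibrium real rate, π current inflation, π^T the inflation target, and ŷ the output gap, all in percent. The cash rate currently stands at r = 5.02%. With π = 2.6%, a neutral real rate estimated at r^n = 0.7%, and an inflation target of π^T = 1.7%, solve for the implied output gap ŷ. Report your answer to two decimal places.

1.56%

0.9 ŷ = 5.02 − 0.7 − 2.6 − 0.35 × (2.6 − 1.7) = 1.405
ŷ = 1.405 / 0.9 = 1.56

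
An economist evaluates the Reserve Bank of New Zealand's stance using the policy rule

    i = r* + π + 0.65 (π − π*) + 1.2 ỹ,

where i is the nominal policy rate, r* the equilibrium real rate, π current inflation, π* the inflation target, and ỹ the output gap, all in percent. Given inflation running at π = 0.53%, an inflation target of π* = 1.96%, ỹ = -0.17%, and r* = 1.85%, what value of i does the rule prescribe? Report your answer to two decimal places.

1.25%

i = 1.85 + 0.53 + 0.65 × (0.53 − 1.96) + 1.2 × (-0.17)
   = 1.85 + 0.53 − 0.9295 − 0.204 = 1.25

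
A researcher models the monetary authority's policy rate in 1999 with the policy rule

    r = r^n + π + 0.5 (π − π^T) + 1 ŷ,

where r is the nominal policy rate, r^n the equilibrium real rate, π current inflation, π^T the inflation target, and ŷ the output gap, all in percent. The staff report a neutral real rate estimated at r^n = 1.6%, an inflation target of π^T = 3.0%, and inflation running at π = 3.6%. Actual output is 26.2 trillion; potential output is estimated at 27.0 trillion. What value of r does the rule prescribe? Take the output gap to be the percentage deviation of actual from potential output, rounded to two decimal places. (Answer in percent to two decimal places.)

Output gap = 100 × (26.2 − 27.0) / 27.0 = -2.96%.
r = 1.60 + 3.60 + 0.5 × (3.60 − 3.00) + 1 × (-2.96)
   = 1.60 + 3.6 + 0.3 − 2.96 = 2.54

2.54%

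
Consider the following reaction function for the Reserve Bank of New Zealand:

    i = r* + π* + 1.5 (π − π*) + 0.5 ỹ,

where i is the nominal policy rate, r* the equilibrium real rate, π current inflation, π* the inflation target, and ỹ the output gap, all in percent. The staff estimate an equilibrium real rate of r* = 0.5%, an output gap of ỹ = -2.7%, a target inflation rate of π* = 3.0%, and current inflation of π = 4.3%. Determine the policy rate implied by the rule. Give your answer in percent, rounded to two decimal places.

4.10%

i = 0.5 + 3.0 + 1.5 × (4.3 − 3.0) + 0.5 × (-2.7)
   = 0.5 + 3 + 1.95 − 1.35 = 4.10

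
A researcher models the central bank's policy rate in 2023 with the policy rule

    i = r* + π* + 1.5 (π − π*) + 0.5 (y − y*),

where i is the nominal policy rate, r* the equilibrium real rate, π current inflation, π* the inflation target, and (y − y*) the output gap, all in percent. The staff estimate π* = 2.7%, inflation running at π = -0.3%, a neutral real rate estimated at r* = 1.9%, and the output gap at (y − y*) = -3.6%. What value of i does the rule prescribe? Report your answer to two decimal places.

i = 1.9 + 2.7 + 1.5 × (-0.3 − 2.7) + 0.5 × (-3.6)
   = 1.9 + 2.7 − 4.5 − 1.8 = -1.70

-1.70%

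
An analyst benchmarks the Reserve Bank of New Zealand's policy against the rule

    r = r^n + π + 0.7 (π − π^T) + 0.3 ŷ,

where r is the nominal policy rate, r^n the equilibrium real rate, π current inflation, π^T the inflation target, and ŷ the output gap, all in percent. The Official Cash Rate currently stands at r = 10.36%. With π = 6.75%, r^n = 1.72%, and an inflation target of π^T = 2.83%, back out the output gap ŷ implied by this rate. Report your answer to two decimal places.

-2.85%

0.3 ŷ = 10.36 − 1.72 − 6.75 − 0.7 × (6.75 − 2.83) = -0.854
ŷ = -0.854 / 0.3 = -2.85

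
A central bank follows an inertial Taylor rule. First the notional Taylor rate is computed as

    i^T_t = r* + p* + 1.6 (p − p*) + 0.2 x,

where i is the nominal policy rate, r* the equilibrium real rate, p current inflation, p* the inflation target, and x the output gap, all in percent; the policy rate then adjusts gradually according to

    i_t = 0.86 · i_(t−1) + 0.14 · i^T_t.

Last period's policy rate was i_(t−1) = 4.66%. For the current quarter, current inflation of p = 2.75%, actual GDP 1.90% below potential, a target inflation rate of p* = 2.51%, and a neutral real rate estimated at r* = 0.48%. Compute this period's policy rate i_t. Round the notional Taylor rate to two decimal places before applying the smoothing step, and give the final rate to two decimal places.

Output 1.90% below potential → x = -1.90.
i^T_t = 0.48 + 2.51 + 1.6 × (2.75 − 2.51) + 0.2 × (-1.90)
   = 0.48 + 2.51 + 0.384 − 0.38 = 2.99
i_t = 0.86 × 4.66 + 0.14 × 2.99 = 4.0076 + 0.4186 = 4.43

4.43%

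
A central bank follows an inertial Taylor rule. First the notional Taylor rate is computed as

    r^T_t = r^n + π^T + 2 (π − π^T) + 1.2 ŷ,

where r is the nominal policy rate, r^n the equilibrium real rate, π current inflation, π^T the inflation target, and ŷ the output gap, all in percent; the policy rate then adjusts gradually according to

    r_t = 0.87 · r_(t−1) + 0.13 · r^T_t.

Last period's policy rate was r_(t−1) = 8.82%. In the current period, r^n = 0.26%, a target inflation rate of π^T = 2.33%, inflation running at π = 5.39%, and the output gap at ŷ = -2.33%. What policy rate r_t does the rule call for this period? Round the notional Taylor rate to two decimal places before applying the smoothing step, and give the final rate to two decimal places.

8.44%

r^T_t = 0.26 + 2.33 + 2 × (5.39 − 2.33) + 1.2 × (-2.33)
   = 0.26 + 2.33 + 6.12 − 2.796 = 5.91
r_t = 0.87 × 8.82 + 0.13 × 5.91 = 7.6734 + 0.7683 = 8.44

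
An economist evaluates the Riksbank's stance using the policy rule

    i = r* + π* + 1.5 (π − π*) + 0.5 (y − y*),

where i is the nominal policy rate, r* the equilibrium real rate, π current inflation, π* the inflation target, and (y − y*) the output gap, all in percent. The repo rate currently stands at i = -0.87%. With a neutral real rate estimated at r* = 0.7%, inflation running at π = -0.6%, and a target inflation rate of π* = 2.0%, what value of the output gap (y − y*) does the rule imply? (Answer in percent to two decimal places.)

0.5 (y − y*) = -0.87 − 0.7 − 2.0 − 1.5 × ((-0.6) − 2.0) = 0.33
(y − y*) = 0.33 / 0.5 = 0.66

0.66%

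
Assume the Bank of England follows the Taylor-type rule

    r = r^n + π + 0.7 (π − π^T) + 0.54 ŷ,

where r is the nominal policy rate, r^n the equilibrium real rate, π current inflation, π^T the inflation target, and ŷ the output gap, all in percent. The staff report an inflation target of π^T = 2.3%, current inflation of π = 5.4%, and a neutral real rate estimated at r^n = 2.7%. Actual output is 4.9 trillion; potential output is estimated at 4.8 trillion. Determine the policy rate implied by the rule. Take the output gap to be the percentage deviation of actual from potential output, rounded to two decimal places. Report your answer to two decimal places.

11.39%

Output gap = 100 × (4.9 − 4.8) / 4.8 = 2.08%.
r = 2.70 + 5.40 + 0.7 × (5.40 − 2.30) + 0.54 × 2.08
   = 2.70 + 5.4 + 2.17 + 1.1232 = 11.39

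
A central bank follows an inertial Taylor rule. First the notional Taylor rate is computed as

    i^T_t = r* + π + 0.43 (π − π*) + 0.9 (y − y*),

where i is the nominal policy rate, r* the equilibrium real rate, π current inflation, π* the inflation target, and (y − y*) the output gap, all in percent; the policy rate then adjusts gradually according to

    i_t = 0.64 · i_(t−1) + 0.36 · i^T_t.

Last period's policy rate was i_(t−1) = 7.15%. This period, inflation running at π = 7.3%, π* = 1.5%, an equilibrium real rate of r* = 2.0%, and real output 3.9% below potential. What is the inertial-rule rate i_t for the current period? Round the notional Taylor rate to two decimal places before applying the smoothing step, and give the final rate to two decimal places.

Output 3.9% below potential → (y − y*) = -3.9.
i^T_t = 2.0 + 7.3 + 0.43 × (7.3 − 1.5) + 0.9 × (-3.9)
   = 2.0 + 7.3 + 2.494 − 3.51 = 8.28
i_t = 0.64 × 7.15 + 0.36 × 8.28 = 4.576 + 2.9808 = 7.56

7.56%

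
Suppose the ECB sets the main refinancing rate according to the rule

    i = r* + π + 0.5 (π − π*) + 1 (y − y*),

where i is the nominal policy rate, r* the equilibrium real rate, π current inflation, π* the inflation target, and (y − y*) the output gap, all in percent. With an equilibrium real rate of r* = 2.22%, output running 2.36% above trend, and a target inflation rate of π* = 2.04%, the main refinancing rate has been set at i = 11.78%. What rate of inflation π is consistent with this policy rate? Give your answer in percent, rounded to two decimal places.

Output 2.36% above potential → (y − y*) = 2.36.
Collecting π: i = r* + (1 + 0.5) π − 0.5 π* + 1 (y − y*)
1.5 π = 11.78 − 2.22 + 0.5 × 2.04 − 1 × 2.36 = 8.22
π = 8.22 / 1.5 = 5.48

5.48%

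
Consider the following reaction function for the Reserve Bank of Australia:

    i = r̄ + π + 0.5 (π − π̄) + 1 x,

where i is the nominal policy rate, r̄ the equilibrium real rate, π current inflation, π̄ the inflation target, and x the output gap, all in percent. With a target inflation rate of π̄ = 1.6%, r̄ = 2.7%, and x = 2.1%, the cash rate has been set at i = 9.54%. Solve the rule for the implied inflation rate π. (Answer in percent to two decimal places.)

Collecting π: i = r̄ + (1 + 0.5) π − 0.5 π̄ + 1 x
1.5 π = 9.54 − 2.7 + 0.5 × 1.6 − 1 × 2.1 = 5.54
π = 5.54 / 1.5 = 3.69

3.69%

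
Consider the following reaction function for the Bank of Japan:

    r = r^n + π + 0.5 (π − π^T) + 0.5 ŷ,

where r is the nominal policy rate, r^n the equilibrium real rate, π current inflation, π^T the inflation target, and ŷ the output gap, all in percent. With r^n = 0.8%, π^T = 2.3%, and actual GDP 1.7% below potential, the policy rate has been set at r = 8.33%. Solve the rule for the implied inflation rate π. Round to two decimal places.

6.35%

Output 1.7% below potential → ŷ = -1.7.
Collecting π: r = r^n + (1 + 0.5) π − 0.5 π^T + 0.5 ŷ
1.5 π = 8.33 − 0.8 + 0.5 × 2.3 − 0.5 × (-1.7) = 9.53
π = 9.53 / 1.5 = 6.35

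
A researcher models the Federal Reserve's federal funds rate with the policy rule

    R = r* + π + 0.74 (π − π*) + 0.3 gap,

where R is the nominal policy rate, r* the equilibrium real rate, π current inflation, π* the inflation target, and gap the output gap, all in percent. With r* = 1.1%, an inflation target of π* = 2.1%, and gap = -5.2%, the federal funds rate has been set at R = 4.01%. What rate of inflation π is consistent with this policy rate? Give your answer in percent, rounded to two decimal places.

3.46%

Collecting π: R = r* + (1 + 0.74) π − 0.74 π* + 0.3 gap
1.74 π = 4.01 − 1.1 + 0.74 × 2.1 − 0.3 × (-5.2) = 6.024
π = 6.024 / 1.74 = 3.46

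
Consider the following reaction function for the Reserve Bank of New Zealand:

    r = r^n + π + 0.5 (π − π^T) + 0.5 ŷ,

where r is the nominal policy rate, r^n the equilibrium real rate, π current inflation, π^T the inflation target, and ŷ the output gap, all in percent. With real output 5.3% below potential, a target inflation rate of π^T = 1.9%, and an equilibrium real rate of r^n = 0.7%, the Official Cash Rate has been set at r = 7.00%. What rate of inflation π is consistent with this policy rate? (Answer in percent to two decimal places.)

Output 5.3% below potential → ŷ = -5.3.
Collecting π: r = r^n + (1 + 0.5) π − 0.5 π^T + 0.5 ŷ
1.5 π = 7.00 − 0.7 + 0.5 × 1.9 − 0.5 × (-5.3) = 9.9
π = 9.9 / 1.5 = 6.60

6.60%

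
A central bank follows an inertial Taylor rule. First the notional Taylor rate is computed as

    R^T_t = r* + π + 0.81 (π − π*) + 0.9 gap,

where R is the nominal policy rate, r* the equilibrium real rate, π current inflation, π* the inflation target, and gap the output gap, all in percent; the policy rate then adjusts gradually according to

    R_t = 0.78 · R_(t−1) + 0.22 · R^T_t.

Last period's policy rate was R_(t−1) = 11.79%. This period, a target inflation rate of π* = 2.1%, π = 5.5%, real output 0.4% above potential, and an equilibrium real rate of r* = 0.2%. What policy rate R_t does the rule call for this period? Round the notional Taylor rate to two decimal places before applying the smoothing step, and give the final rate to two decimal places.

11.13%

Output 0.4% above potential → gap = 0.4.
R^T_t = 0.2 + 5.5 + 0.81 × (5.5 − 2.1) + 0.9 × 0.4
   = 0.2 + 5.5 + 2.754 + 0.36 = 8.81
R_t = 0.78 × 11.79 + 0.22 × 8.81 = 9.1962 + 1.9382 = 11.13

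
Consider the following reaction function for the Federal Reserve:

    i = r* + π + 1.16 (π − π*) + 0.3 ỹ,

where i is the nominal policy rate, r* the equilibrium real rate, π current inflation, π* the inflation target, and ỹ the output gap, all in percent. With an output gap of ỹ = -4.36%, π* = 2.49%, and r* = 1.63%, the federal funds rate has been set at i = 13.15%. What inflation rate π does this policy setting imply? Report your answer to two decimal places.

Collecting π: i = r* + (1 + 1.16) π − 1.16 π* + 0.3 ỹ
2.16 π = 13.15 − 1.63 + 1.16 × 2.49 − 0.3 × (-4.36) = 15.7164
π = 15.7164 / 2.16 = 7.28

7.28%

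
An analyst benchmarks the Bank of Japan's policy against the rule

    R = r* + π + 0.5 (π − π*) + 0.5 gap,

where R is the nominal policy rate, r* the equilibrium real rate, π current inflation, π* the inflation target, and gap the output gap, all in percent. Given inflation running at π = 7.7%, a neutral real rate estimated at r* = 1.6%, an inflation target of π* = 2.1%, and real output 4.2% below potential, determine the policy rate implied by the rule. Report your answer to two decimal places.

10.00%

Output 4.2% below potential → gap = -4.2.
R = 1.6 + 7.7 + 0.5 × (7.7 − 2.1) + 0.5 × (-4.2)
   = 1.6 + 7.7 + 2.8 − 2.1 = 10.00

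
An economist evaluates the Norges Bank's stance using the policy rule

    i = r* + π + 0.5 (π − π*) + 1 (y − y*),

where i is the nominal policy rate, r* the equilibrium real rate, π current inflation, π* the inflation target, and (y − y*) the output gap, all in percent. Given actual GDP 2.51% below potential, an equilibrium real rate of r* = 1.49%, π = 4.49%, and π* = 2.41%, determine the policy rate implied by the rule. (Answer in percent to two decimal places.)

Output 2.51% below potential → (y − y*) = -2.51.
i = 1.49 + 4.49 + 0.5 × (4.49 − 2.41) + 1 × (-2.51)
   = 1.49 + 4.49 + 1.04 − 2.51 = 4.51

4.51%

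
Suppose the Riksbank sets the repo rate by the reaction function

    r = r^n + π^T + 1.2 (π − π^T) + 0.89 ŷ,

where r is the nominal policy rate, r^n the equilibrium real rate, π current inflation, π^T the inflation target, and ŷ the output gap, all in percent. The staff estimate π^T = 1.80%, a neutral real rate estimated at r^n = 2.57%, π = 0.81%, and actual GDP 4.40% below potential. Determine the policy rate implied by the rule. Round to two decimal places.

Output 4.40% below potential → ŷ = -4.40.
r = 2.57 + 1.80 + 1.2 × (0.81 − 1.80) + 0.89 × (-4.40)
   = 2.57 + 1.8 − 1.188 − 3.916 = -0.73

-0.73%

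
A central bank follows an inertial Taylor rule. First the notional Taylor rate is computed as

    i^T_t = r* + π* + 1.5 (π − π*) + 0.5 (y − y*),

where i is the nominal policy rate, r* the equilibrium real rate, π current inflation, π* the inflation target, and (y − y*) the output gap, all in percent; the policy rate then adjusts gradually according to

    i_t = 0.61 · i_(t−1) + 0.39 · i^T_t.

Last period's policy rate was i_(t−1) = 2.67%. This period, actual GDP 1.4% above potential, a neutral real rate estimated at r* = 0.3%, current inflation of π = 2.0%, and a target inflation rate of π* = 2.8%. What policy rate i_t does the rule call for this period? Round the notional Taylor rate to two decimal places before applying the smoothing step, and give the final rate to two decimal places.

Output 1.4% above potential → (y − y*) = 1.4.
i^T_t = 0.3 + 2.8 + 1.5 × (2.0 − 2.8) + 0.5 × 1.4
   = 0.3 + 2.8 − 1.2 + 0.7 = 2.60
i_t = 0.61 × 2.67 + 0.39 × 2.60 = 1.6287 + 1.014 = 2.64

2.64%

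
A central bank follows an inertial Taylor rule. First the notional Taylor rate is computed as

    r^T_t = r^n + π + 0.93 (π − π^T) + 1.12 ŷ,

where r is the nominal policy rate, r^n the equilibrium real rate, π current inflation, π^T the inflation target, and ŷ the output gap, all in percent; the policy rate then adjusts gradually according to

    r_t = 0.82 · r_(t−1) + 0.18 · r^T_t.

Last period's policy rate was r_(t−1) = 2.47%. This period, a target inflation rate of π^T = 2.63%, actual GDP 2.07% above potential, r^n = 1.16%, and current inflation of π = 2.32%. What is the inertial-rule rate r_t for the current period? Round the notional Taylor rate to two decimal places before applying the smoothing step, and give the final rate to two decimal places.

Output 2.07% above potential → ŷ = 2.07.
r^T_t = 1.16 + 2.32 + 0.93 × (2.32 − 2.63) + 1.12 × 2.07
   = 1.16 + 2.32 − 0.2883 + 2.3184 = 5.51
r_t = 0.82 × 2.47 + 0.18 × 5.51 = 2.0254 + 0.9918 = 3.02

3.02%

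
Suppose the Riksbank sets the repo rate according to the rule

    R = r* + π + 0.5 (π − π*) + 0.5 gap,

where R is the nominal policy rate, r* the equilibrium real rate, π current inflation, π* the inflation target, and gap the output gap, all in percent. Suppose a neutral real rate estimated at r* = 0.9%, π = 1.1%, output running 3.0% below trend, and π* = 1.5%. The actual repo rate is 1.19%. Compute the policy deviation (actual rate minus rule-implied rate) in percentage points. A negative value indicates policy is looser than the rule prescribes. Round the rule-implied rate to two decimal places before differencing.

Output 3.0% below potential → gap = -3.0.
R = 0.9 + 1.1 + 0.5 × (1.1 − 1.5) + 0.5 × (-3.0)
   = 0.9 + 1.1 − 0.2 − 1.5 = 0.30
Deviation = 1.19 − 0.30 = 0.89 pp.

0.89 pp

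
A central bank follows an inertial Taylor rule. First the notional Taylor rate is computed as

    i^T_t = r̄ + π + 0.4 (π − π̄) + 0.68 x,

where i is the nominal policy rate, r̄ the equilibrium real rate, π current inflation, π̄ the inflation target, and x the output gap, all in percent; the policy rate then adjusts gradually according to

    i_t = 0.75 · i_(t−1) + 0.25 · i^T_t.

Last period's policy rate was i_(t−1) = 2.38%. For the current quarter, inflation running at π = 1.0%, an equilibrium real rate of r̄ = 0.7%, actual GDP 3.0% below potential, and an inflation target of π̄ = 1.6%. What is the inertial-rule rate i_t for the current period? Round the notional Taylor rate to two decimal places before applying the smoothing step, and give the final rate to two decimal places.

Output 3.0% below potential → x = -3.0.
i^T_t = 0.7 + 1.0 + 0.4 × (1.0 − 1.6) + 0.68 × (-3.0)
   = 0.7 + 1 − 0.24 − 2.04 = -0.58
i_t = 0.75 × 2.38 + 0.25 × (-0.58) = 1.785 − 0.145 = 1.64

1.64%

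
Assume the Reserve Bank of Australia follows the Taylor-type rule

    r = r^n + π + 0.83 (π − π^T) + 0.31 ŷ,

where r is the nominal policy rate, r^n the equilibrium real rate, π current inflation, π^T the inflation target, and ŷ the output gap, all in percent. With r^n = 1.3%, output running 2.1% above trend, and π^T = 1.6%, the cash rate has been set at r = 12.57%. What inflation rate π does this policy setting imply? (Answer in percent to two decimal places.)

Output 2.1% above potential → ŷ = 2.1.
Collecting π: r = r^n + (1 + 0.83) π − 0.83 π^T + 0.31 ŷ
1.83 π = 12.57 − 1.3 + 0.83 × 1.6 − 0.31 × 2.1 = 11.947
π = 11.947 / 1.83 = 6.53

6.53%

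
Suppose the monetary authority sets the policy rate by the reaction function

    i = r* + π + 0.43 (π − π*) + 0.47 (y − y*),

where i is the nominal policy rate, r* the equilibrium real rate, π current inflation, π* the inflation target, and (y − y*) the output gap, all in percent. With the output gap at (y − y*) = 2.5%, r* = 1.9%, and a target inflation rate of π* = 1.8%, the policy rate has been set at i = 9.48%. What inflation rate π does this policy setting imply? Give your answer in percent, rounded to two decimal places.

Collecting π: i = r* + (1 + 0.43) π − 0.43 π* + 0.47 (y − y*)
1.43 π = 9.48 − 1.9 + 0.43 × 1.8 − 0.47 × 2.5 = 7.179
π = 7.179 / 1.43 = 5.02

5.02%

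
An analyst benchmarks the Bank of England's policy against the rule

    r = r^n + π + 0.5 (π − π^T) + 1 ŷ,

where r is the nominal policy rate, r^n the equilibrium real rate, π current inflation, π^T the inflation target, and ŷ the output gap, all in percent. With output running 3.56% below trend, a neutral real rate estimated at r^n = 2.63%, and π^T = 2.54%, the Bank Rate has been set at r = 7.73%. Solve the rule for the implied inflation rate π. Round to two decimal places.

6.62%

Output 3.56% below potential → ŷ = -3.56.
Collecting π: r = r^n + (1 + 0.5) π − 0.5 π^T + 1 ŷ
1.5 π = 7.73 − 2.63 + 0.5 × 2.54 − 1 × (-3.56) = 9.93
π = 9.93 / 1.5 = 6.62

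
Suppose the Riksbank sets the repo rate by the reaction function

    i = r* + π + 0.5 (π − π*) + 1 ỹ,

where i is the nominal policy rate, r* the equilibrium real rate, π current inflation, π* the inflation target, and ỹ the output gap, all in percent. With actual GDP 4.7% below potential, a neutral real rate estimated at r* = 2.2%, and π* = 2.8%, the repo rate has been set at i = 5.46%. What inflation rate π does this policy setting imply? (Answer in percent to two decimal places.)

Output 4.7% below potential → ỹ = -4.7.
Collecting π: i = r* + (1 + 0.5) π − 0.5 π* + 1 ỹ
1.5 π = 5.46 − 2.2 + 0.5 × 2.8 − 1 × (-4.7) = 9.36
π = 9.36 / 1.5 = 6.24

6.24%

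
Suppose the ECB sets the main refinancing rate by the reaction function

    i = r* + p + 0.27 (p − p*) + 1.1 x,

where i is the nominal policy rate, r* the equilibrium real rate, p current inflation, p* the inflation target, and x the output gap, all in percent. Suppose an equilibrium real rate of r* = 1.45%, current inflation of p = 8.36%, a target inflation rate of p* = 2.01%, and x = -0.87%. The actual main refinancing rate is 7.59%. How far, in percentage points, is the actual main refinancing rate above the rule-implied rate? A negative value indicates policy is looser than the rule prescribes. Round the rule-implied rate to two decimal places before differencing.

-2.98 pp

i = 1.45 + 8.36 + 0.27 × (8.36 − 2.01) + 1.1 × (-0.87)
   = 1.45 + 8.36 + 1.7145 − 0.957 = 10.57
Deviation = 7.59 − 10.57 = -2.98 pp.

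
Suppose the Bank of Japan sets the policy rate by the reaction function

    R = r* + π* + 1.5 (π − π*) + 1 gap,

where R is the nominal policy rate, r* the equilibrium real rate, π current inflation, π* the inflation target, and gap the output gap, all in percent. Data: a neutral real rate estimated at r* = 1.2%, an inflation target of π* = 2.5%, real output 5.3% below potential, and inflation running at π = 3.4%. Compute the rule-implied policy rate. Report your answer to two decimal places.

-0.25%

Output 5.3% below potential → gap = -5.3.
R = 1.2 + 2.5 + 1.5 × (3.4 − 2.5) + 1 × (-5.3)
   = 1.2 + 2.5 + 1.35 − 5.3 = -0.25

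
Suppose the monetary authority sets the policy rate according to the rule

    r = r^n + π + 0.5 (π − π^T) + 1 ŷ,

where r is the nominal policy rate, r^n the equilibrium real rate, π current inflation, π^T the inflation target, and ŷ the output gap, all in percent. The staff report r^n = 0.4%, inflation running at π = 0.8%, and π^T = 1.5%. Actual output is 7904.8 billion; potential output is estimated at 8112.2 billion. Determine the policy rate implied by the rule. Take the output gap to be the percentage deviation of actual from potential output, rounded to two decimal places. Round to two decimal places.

-1.71%

Output gap = 100 × (7904.8 − 8112.2) / 8112.2 = -2.56%.
r = 0.40 + 0.80 + 0.5 × (0.80 − 1.50) + 1 × (-2.56)
   = 0.40 + 0.8 − 0.35 − 2.56 = -1.71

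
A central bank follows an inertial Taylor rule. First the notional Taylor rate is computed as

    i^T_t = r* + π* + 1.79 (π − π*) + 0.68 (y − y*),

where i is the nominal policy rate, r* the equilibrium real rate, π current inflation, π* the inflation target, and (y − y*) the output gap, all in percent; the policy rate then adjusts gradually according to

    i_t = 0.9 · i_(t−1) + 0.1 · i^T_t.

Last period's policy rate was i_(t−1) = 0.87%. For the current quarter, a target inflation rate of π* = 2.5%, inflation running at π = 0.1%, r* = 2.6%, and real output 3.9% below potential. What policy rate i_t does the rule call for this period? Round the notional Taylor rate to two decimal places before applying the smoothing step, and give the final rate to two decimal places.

0.60%

Output 3.9% below potential → (y − y*) = -3.9.
i^T_t = 2.6 + 2.5 + 1.79 × (0.1 − 2.5) + 0.68 × (-3.9)
   = 2.6 + 2.5 − 4.296 − 2.652 = -1.85
i_t = 0.9 × 0.87 + 0.1 × (-1.85) = 0.783 − 0.185 = 0.60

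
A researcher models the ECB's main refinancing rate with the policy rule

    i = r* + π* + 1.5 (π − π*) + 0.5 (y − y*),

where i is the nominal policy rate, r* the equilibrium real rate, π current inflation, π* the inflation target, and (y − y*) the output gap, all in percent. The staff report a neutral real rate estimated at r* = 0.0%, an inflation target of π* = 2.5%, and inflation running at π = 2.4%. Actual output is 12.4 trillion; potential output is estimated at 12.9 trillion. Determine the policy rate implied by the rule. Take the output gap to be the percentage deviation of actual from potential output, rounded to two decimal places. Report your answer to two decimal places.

0.41%

Output gap = 100 × (12.4 − 12.9) / 12.9 = -3.88%.
i = 0.00 + 2.50 + 1.5 × (2.40 − 2.50) + 0.5 × (-3.88)
   = 0.00 + 2.5 − 0.15 − 1.94 = 0.41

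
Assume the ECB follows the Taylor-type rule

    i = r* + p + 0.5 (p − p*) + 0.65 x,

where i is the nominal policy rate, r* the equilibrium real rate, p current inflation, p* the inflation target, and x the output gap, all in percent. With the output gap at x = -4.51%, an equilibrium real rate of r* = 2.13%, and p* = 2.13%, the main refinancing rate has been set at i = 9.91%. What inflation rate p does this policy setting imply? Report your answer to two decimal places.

7.85%

Collecting p: i = r* + (1 + 0.5) p − 0.5 p* + 0.65 x
1.5 p = 9.91 − 2.13 + 0.5 × 2.13 − 0.65 × (-4.51) = 11.7765
p = 11.7765 / 1.5 = 7.85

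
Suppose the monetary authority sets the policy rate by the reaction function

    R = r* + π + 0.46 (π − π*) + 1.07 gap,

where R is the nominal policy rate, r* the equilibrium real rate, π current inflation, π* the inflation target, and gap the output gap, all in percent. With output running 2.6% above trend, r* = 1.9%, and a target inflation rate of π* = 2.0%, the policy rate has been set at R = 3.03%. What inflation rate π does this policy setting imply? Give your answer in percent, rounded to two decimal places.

-0.50%

Output 2.6% above potential → gap = 2.6.
Collecting π: R = r* + (1 + 0.46) π − 0.46 π* + 1.07 gap
1.46 π = 3.03 − 1.9 + 0.46 × 2.0 − 1.07 × 2.6 = -0.732
π = -0.732 / 1.46 = -0.50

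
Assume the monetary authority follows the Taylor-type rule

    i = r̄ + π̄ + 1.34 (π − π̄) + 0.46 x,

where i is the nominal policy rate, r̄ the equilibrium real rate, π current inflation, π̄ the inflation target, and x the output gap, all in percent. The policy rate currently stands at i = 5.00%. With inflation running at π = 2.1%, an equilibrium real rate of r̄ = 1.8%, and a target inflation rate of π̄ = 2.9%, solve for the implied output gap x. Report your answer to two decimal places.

0.46 x = 5.00 − 1.8 − 2.9 − 1.34 × (2.1 − 2.9) = 1.372
x = 1.372 / 0.46 = 2.98

2.98%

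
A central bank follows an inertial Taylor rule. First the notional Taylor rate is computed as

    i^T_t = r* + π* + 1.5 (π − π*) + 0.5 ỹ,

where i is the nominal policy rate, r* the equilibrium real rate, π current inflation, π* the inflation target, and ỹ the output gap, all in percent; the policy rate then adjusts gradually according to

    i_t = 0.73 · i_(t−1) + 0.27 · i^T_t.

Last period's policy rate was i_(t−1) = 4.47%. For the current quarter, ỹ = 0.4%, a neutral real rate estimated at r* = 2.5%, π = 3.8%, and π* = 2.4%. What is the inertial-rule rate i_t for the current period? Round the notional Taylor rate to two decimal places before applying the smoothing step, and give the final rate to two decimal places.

5.21%

i^T_t = 2.5 + 2.4 + 1.5 × (3.8 − 2.4) + 0.5 × 0.4
   = 2.5 + 2.4 + 2.1 + 0.2 = 7.20
i_t = 0.73 × 4.47 + 0.27 × 7.20 = 3.2631 + 1.944 = 5.21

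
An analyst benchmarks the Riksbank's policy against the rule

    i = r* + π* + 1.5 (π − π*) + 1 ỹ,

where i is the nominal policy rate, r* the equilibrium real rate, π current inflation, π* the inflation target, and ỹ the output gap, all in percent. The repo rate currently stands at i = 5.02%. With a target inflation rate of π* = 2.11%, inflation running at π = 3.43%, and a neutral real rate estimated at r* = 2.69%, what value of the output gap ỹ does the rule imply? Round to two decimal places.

1 ỹ = 5.02 − 2.69 − 2.11 − 1.5 × (3.43 − 2.11) = -1.76
ỹ = -1.76 / 1 = -1.76

-1.76%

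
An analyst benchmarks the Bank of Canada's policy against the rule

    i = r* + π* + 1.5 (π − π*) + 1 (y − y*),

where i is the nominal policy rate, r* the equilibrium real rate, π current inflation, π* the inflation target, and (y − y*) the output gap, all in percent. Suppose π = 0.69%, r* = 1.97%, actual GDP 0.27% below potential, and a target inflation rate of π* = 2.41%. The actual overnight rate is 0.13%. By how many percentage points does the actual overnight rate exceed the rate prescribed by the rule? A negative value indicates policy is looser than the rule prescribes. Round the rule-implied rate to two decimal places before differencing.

-1.40 pp

Output 0.27% below potential → (y − y*) = -0.27.
i = 1.97 + 2.41 + 1.5 × (0.69 − 2.41) + 1 × (-0.27)
   = 1.97 + 2.41 − 2.58 − 0.27 = 1.53
Deviation = 0.13 − 1.53 = -1.40 pp.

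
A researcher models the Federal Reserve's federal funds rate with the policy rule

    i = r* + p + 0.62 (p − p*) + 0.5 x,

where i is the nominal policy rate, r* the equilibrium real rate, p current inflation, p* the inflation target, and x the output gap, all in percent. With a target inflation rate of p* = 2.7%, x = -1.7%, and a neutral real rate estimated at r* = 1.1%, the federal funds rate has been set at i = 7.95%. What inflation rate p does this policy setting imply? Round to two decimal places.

Collecting p: i = r* + (1 + 0.62) p − 0.62 p* + 0.5 x
1.62 p = 7.95 − 1.1 + 0.62 × 2.7 − 0.5 × (-1.7) = 9.374
p = 9.374 / 1.62 = 5.79

5.79%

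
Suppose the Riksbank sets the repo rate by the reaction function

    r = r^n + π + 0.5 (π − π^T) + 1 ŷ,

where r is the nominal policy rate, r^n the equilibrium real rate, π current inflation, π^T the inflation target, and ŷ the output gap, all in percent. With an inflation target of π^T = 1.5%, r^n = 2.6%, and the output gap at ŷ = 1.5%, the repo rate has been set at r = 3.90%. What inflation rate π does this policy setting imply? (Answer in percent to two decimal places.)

Collecting π: r = r^n + (1 + 0.5) π − 0.5 π^T + 1 ŷ
1.5 π = 3.90 − 2.6 + 0.5 × 1.5 − 1 × 1.5 = 0.55
π = 0.55 / 1.5 = 0.37

0.37%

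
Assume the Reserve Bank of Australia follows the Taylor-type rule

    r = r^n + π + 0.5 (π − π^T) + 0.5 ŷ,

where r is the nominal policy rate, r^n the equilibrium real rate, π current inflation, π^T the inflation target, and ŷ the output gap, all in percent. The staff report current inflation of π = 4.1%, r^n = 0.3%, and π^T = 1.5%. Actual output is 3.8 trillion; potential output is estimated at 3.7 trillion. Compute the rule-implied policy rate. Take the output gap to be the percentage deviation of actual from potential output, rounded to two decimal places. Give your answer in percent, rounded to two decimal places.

Output gap = 100 × (3.8 − 3.7) / 3.7 = 2.70%.
r = 0.30 + 4.10 + 0.5 × (4.10 − 1.50) + 0.5 × 2.70
   = 0.30 + 4.1 + 1.3 + 1.35 = 7.05

7.05%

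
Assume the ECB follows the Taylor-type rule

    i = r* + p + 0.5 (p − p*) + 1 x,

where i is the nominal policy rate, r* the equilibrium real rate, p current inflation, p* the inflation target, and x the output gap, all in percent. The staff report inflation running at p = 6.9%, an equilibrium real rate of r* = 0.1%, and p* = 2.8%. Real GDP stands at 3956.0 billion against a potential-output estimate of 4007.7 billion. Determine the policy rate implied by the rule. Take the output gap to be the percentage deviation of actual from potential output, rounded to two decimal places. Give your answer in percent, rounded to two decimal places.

Output gap = 100 × (3956.0 − 4007.7) / 4007.7 = -1.29%.
i = 0.10 + 6.90 + 0.5 × (6.90 − 2.80) + 1 × (-1.29)
   = 0.10 + 6.9 + 2.05 − 1.29 = 7.76

7.76%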